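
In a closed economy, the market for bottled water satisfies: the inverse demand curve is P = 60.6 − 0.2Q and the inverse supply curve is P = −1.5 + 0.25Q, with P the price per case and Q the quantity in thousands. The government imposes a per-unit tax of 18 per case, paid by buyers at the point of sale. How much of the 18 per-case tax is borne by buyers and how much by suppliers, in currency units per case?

Rewrite in direct form: Qd = 303 − 5P and Qs = 4P + 6.
Before the tax: set 303 − 5P = 4P + 6 → P* = 33, Q* = 138.
With the tax collected from buyers, demand (in seller-price terms) shifts: Qd = 303 − 5(P + 18).
Solving gives Q = 98 with buyers paying 41 and suppliers receiving 23 (the 18 wedge).
Burden on buyers: 8; on suppliers: 10. (They sum to 18.)
The less price-elastic side of the market bears the larger share of a per-unit tax.

Buyers bear 8 per case; suppliers bear 10 per case.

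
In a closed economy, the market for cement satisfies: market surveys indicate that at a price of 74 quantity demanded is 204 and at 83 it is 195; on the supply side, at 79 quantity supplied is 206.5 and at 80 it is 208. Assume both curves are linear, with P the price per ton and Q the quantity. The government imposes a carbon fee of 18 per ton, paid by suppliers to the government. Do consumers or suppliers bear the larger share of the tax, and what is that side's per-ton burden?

Demand slope: (195 − 204)/(83 − 74) = -1, so Qd = 278 − P.
Supply slope: (208 − 206.5)/(80 − 79) = 1.5, so Qs = 1.5P + 88.
Before the tax: set 278 − P = 1.5P + 88 → P* = 76, Q* = 202.
With the tax collected from suppliers, supply shifts: Qs = 1.5(P − 18) + 88.
Solving gives Q = 191.2 with consumers paying 86.8 and suppliers receiving 68.8 (the 18 wedge).
Per-ton burden: consumers 10.8, suppliers 7.2.
Consumers take the larger share because demand is less price-elastic here (demand slope 1 vs supply slope 1.5).
The less price-elastic side of the market bears the larger share of a per-unit tax.

Consumers bear the larger share: 10.8 per ton.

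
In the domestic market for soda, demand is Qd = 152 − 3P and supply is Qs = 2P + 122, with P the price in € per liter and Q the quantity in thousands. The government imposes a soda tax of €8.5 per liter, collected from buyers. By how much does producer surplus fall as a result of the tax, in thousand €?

Producer surplus falls by €657.39 thousand.

Without the tax, 152 − 3P = 2P + 122 gives 5P = 30, so P* = €6 and Q* = 134.
With the tax collected from buyers, demand (in seller-price terms) shifts: Qd = 152 − 3(P + 8.5).
New equilibrium: buyers pay €9.4, producers receive €0.9, Q = 123.8. (Wedge: Pb − Ps = 8.5.)
ΔPS is the trapezoid between Q = 123.8 and Q = 134 of height €5.1: ½ · (134 + 123.8) · 5.1 = €657.39.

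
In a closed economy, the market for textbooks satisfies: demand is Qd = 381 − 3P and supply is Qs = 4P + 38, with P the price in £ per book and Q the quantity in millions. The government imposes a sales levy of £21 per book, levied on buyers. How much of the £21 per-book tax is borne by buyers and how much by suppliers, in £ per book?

Buyers bear £12 per book; suppliers bear £9 per book.

Before the tax: set 381 − 3P = 4P + 38 → P* = £49, Q* = 234.
With the tax collected from buyers, demand (in seller-price terms) shifts: Qd = 381 − 3(P + 21).
New equilibrium: buyers pay £61, suppliers receive £40, Q = 198. (Wedge: Pb − Ps = 21.)
Burden on buyers: £12; on suppliers: £9. (They sum to £21.)
The less price-elastic side of the market bears the larger share of a per-unit tax.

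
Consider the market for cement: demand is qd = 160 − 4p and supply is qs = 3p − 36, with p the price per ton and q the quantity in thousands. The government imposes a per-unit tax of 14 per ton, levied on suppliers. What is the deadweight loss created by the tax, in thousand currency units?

Deadweight loss = 168 thousand.

Before the tax: set 160 − 4p = 3p − 36 → p* = 28, q* = 48.
With the tax collected from suppliers, supply shifts: qs = 3(p − 14) − 36.
New equilibrium: consumers pay 34, suppliers receive 20, q = 24. (Wedge: pb − ps = 14.)
Quantity falls by |ΔQ| = |48 − 24| = 24.
DWL = ½ · t · |ΔQ| = ½ · 14 · 24 = 168.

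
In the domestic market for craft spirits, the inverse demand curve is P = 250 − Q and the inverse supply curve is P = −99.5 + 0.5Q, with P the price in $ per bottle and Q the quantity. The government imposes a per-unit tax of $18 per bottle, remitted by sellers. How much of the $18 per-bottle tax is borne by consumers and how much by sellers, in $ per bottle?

Consumers bear $12 per bottle; sellers bear $6 per bottle.

Inverting to Q(P) form: Qd = 250 − P; Qs = 2P + 199.
Without the tax, 250 − P = 2P + 199 gives 3P = 51, so P* = $17 and Q* = 233.
With the tax collected from sellers, supply shifts: Qs = 2(P − 18) + 199.
Solving gives Q = 221 with consumers paying $29 and sellers receiving $11 (the $18 wedge).
Burden on consumers: $12; on sellers: $6. (They sum to $18.)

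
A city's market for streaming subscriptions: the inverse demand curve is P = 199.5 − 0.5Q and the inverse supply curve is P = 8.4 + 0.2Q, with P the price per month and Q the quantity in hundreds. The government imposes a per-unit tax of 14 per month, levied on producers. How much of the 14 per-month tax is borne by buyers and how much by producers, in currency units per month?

Buyers bear 10 per month; producers bear 4 per month.

Rewrite in direct form: Qd = 399 − 2P and Qs = 5P − 42.
Without the tax, 399 − 2P = 5P − 42 gives 7P = 441, so P* = 63 and Q* = 273.
With the tax collected from producers, supply shifts: Qs = 5(P − 14) − 42.
Solving gives Q = 253 with buyers paying 73 and producers receiving 59 (the 14 wedge).
Burden on buyers: 10; on producers: 4. (They sum to 14.)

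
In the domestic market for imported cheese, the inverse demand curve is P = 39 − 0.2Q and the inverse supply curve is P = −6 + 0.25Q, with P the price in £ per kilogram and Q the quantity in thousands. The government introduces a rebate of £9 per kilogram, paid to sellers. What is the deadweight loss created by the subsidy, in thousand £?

Deadweight loss = £90 thousand.

Inverting to Q(P) form: Qd = 195 − 5P; Qs = 4P + 24.
Without the subsidy, 195 − 5P = 4P + 24 gives 9P = 171, so P* = £19 and Q* = 100.
With a per-unit subsidy paid to sellers, each receives P + 9 per unit sold, so supply becomes Qs = 4(P + 9) + 24.
Solving gives Q = 120 with buyers paying £15 and sellers receiving £24 (the £9 wedge).
Quantity rises by |ΔQ| = |100 − 120| = 20.
DWL = ½ · t · |ΔQ| = ½ · 9 · 20 = £90.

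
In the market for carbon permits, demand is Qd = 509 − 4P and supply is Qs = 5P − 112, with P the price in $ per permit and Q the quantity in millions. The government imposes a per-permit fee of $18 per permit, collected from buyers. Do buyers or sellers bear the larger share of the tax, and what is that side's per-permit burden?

Without the tax, 509 − 4P = 5P − 112 gives 9P = 621, so P* = $69 and Q* = 233.
With the tax collected from buyers, demand (in seller-price terms) shifts: Qd = 509 − 4(P + 18).
Solving gives Q = 193 with buyers paying $79 and sellers receiving $61 (the $18 wedge).
Per-permit burden: buyers $10, sellers $8.
Buyers take the larger share because demand is less price-elastic here (demand slope 4 vs supply slope 5).
The less price-elastic side of the market bears the larger share of a per-unit tax.

Buyers bear the larger share: $10 per permit.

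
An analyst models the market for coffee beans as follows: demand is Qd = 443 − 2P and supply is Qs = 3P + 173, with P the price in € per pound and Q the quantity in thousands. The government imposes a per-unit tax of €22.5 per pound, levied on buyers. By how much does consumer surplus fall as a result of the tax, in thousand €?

Before the tax: set 443 − 2P = 3P + 173 → P* = €54, Q* = 335.
With the tax collected from buyers, demand (in seller-price terms) shifts: Qd = 443 − 2(P + 22.5).
Solving gives Q = 308 with buyers paying €67.5 and sellers receiving €45 (the €22.5 wedge).
ΔCS is the trapezoid between Q = 308 and Q = 335 of height €13.5: ½ · (335 + 308) · 13.5 = €4340.25.

Consumer surplus falls by €4340.25 thousand.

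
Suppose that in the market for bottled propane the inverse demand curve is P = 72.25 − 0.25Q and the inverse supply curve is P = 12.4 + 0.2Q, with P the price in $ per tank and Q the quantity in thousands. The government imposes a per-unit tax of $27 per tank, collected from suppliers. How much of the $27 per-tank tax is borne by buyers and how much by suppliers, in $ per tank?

Buyers bear $15 per tank; suppliers bear $12 per tank.

Inverting to Q(P) form: Qd = 289 − 4P; Qs = 5P − 62.
Before the tax: set 289 − 4P = 5P − 62 → P* = $39, Q* = 133.
With the tax collected from suppliers, supply shifts: Qs = 5(P − 27) − 62.
Solving gives Q = 73 with buyers paying $54 and suppliers receiving $27 (the $27 wedge).
Burden on buyers: $15; on suppliers: $12. (They sum to $27.)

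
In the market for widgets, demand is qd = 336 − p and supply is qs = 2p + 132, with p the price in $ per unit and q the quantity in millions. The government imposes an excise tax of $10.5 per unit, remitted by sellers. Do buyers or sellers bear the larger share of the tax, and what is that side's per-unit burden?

Before the tax: set 336 − p = 2p + 132 → p* = $68, q* = 268.
With the tax collected from sellers, supply shifts: qs = 2(p − 10.5) + 132.
Solving gives q = 261 with buyers paying $75 and sellers receiving $64.5 (the $10.5 wedge).
Per-unit burden: buyers $7, sellers $3.5.
Buyers take the larger share because demand is less price-elastic here (demand slope 1 vs supply slope 2).

Buyers bear the larger share: $7 per unit.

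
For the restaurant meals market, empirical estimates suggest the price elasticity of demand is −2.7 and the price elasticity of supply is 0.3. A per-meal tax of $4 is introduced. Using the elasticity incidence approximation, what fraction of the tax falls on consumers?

Consumers' share ≈ 0.1.

Incidence ratio: consumers' share ≈ εs / (εs + |εd|) = 0.3 / (0.3 + 2.7) = 0.1.
Supply is the less elastic side, so consumers bear the smaller share.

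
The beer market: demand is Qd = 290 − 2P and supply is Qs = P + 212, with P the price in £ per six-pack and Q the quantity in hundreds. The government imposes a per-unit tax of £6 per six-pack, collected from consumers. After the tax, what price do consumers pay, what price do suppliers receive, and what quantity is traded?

Before the tax: set 290 − 2P = P + 212 → P* = £26, Q* = 238.
With the tax collected from consumers, demand (in seller-price terms) shifts: Qd = 290 − 2(P + 6).
Solving gives Q = 234 with consumers paying £28 and suppliers receiving £22 (the £6 wedge).
The less price-elastic side of the market bears the larger share of a per-unit tax.

Consumers pay £28; suppliers receive £22; quantity = 234.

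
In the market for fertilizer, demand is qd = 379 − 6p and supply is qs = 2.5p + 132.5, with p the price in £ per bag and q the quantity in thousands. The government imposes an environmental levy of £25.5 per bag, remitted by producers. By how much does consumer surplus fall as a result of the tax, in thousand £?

Consumer surplus falls by £1368.75 thousand.

Before the tax: set 379 − 6p = 2.5p + 132.5 → p* = £29, q* = 205.
With the tax collected from producers, supply shifts: qs = 2.5(p − 25.5) + 132.5.
New equilibrium: consumers pay £36.5, producers receive £11, q = 160. (Wedge: pb − ps = 25.5.)
ΔCS is the trapezoid between Q = 160 and Q = 205 of height £7.5: ½ · (205 + 160) · 7.5 = £1368.75.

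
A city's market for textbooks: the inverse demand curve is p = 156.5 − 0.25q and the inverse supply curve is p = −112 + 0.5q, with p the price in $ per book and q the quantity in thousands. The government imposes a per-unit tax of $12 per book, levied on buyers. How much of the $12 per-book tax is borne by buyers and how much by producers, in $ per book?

Inverting to q(p) form: qd = 626 − 4p; qs = 2p + 224.
Without the tax, 626 − 4p = 2p + 224 gives 6p = 402, so p* = $67 and q* = 358.
With the tax collected from buyers, demand (in seller-price terms) shifts: qd = 626 − 4(p + 12).
Solving gives q = 342 with buyers paying $71 and producers receiving $59 (the $12 wedge).
Burden on buyers: $4; on producers: $8. (They sum to $12.)
The less price-elastic side of the market bears the larger share of a per-unit tax.

Buyers bear $4 per book; producers bear $8 per book.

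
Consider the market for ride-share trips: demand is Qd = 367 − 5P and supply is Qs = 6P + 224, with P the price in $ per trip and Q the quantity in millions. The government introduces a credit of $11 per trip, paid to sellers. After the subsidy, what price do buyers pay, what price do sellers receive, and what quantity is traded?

Without the subsidy, 367 − 5P = 6P + 224 gives 11P = 143, so P* = $13 and Q* = 302.
With a per-unit subsidy paid to sellers, each receives P + 11 per unit sold, so supply becomes Qs = 6(P + 11) + 224.
Solving gives Q = 332 with buyers paying $7 and sellers receiving $18 (the $11 wedge).

Buyers pay $7; sellers receive $18; quantity = 332.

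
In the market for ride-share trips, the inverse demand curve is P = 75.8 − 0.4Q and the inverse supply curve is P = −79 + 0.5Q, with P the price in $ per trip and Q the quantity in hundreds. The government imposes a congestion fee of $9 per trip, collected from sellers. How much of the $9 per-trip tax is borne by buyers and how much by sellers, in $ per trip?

Rewrite in direct form: Qd = 189.5 − 2.5P and Qs = 2P + 158.
Before the tax: set 189.5 − 2.5P = 2P + 158 → P* = $7, Q* = 172.
With the tax collected from sellers, supply shifts: Qs = 2(P − 9) + 158.
New equilibrium: buyers pay $11, sellers receive $2, Q = 162. (Wedge: Pb − Ps = 9.)
Burden on buyers: $4; on sellers: $5. (They sum to $9.)
The less price-elastic side of the market bears the larger share of a per-unit tax.

Buyers bear $4 per trip; sellers bear $5 per trip.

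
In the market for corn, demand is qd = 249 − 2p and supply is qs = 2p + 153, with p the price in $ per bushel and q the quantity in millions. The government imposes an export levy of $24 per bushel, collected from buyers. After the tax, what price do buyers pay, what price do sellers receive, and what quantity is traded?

Buyers pay $36; sellers receive $12; quantity = 177.

Without the tax, 249 − 2p = 2p + 153 gives 4p = 96, so p* = $24 and q* = 201.
With the tax collected from buyers, demand (in seller-price terms) shifts: qd = 249 − 2(p + 24).
New equilibrium: buyers pay $36, sellers receive $12, q = 177. (Wedge: pb − ps = 24.)
The less price-elastic side of the market bears the larger share of a per-unit tax.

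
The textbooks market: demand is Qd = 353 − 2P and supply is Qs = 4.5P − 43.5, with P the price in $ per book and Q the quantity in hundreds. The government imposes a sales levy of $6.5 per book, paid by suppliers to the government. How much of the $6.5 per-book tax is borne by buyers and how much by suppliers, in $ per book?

Buyers bear $4.5 per book; suppliers bear $2 per book.

Without the tax, 353 − 2P = 4.5P − 43.5 gives 6.5P = 396.5, so P* = $61 and Q* = 231.
With the tax collected from suppliers, supply shifts: Qs = 4.5(P − 6.5) − 43.5.
New equilibrium: buyers pay $65.5, suppliers receive $59, Q = 222. (Wedge: Pb − Ps = 6.5.)
Burden on buyers: $4.5; on suppliers: $2. (They sum to $6.5.)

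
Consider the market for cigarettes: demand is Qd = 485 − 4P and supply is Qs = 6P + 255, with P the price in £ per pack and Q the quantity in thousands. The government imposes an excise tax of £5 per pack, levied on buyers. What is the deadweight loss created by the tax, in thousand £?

Without the tax, 485 − 4P = 6P + 255 gives 10P = 230, so P* = £23 and Q* = 393.
With the tax collected from buyers, demand (in seller-price terms) shifts: Qd = 485 − 4(P + 5).
Solving gives Q = 381 with buyers paying £26 and sellers receiving £21 (the £5 wedge).
Quantity falls by |ΔQ| = |393 − 381| = 12.
DWL = ½ · t · |ΔQ| = ½ · 5 · 12 = £30.

Deadweight loss = £30 thousand.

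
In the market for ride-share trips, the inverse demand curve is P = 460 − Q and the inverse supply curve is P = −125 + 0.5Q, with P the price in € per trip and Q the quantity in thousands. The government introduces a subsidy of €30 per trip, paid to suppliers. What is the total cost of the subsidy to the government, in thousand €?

Government outlay = €12300 thousand.

Inverting to Q(P) form: Qd = 460 − P; Qs = 2P + 250.
Without the subsidy, 460 − P = 2P + 250 gives 3P = 210, so P* = €70 and Q* = 390.
With a per-unit subsidy paid to suppliers, each receives P + 30 per unit sold, so supply becomes Qs = 2(P + 30) + 250.
New equilibrium: buyers pay €50, suppliers receive €80, Q = 410. (Wedge: Pb − Ps = −30.)
Outlay = t · Q = 30 · 410 = €12300.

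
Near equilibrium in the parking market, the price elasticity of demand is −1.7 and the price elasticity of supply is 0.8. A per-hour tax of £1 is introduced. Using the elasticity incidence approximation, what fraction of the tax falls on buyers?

Buyers' share ≈ 0.32.

Incidence ratio: buyers' share ≈ εs / (εs + |εd|) = 0.8 / (0.8 + 1.7) = 0.32.
Supply is the less elastic side, so buyers bear the smaller share.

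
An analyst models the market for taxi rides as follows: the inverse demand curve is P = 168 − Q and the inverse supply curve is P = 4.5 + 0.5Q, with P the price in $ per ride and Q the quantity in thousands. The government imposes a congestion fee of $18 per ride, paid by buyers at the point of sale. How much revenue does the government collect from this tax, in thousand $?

Rewrite in direct form: Qd = 168 − P and Qs = 2P − 9.
Without the tax, 168 − P = 2P − 9 gives 3P = 177, so P* = $59 and Q* = 109.
With the tax collected from buyers, demand (in seller-price terms) shifts: Qd = 168 − (P + 18).
New equilibrium: buyers pay $71, sellers receive $53, Q = 97. (Wedge: Pb − Ps = 18.)
Revenue = t · Q = 18 · 97 = $1746.

Tax revenue = $1746 thousand.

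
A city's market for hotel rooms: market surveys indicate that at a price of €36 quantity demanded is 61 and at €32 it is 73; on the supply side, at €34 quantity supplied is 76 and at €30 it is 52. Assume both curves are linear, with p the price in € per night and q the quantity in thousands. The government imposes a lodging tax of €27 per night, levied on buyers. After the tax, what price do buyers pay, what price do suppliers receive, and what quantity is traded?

Demand slope: (73 − 61)/(32 − 36) = -3, so qd = 169 − 3p.
Supply slope: (52 − 76)/(30 − 34) = 6, so qs = 6p − 128.
Without the tax, 169 − 3p = 6p − 128 gives 9p = 297, so p* = €33 and q* = 70.
With the tax collected from buyers, demand (in seller-price terms) shifts: qd = 169 − 3(p + 27).
New equilibrium: buyers pay €51, suppliers receive €24, q = 16. (Wedge: pb − ps = 27.)

Buyers pay €51; suppliers receive €24; quantity = 16.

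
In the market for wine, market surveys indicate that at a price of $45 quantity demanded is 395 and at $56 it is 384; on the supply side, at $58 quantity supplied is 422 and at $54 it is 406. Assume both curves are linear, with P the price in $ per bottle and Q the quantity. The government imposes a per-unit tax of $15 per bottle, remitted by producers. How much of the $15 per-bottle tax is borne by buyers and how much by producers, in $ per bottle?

Demand slope: (384 − 395)/(56 − 45) = -1, so Qd = 440 − P.
Supply slope: (406 − 422)/(54 − 58) = 4, so Qs = 4P + 190.
Before the tax: set 440 − P = 4P + 190 → P* = $50, Q* = 390.
With the tax collected from producers, supply shifts: Qs = 4(P − 15) + 190.
New equilibrium: buyers pay $62, producers receive $47, Q = 378. (Wedge: Pb − Ps = 15.)
Burden on buyers: $12; on producers: $3. (They sum to $15.)
The less price-elastic side of the market bears the larger share of a per-unit tax.

Buyers bear $12 per bottle; producers bear $3 per bottle.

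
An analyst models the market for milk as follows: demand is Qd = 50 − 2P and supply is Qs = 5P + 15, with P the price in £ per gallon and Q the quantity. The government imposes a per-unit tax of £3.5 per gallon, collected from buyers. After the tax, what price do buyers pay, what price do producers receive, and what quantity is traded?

Without the tax, 50 − 2P = 5P + 15 gives 7P = 35, so P* = £5 and Q* = 40.
With the tax collected from buyers, demand (in seller-price terms) shifts: Qd = 50 − 2(P + 3.5).
New equilibrium: buyers pay £7.5, producers receive £4, Q = 35. (Wedge: Pb − Ps = 3.5.)
The less price-elastic side of the market bears the larger share of a per-unit tax.

Buyers pay £7.5; producers receive £4; quantity = 35.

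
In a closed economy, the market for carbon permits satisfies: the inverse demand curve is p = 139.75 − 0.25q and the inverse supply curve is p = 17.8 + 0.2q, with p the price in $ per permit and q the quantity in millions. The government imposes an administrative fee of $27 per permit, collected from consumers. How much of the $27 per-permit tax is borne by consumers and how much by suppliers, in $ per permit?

Consumers bear $15 per permit; suppliers bear $12 per permit.

Inverting to q(p) form: qd = 559 − 4p; qs = 5p − 89.
Before the tax: set 559 − 4p = 5p − 89 → p* = $72, q* = 271.
With the tax collected from consumers, demand (in seller-price terms) shifts: qd = 559 − 4(p + 27).
Solving gives q = 211 with consumers paying $87 and suppliers receiving $60 (the $27 wedge).
Burden on consumers: $15; on suppliers: $12. (They sum to $27.)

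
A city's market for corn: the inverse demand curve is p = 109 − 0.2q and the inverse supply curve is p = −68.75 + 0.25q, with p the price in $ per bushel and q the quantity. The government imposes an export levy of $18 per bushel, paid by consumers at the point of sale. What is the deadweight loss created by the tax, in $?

Deadweight loss = $360.

Rewrite in direct form: qd = 545 − 5p and qs = 4p + 275.
Before the tax: set 545 − 5p = 4p + 275 → p* = $30, q* = 395.
With the tax collected from consumers, demand (in seller-price terms) shifts: qd = 545 − 5(p + 18).
Solving gives q = 355 with consumers paying $38 and sellers receiving $20 (the $18 wedge).
Quantity falls by |ΔQ| = |395 − 355| = 40.
DWL = ½ · t · |ΔQ| = ½ · 18 · 40 = $360.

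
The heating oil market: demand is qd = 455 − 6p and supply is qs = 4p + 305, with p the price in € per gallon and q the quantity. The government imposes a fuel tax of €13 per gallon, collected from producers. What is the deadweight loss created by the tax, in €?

Deadweight loss = €202.8.

Without the tax, 455 − 6p = 4p + 305 gives 10p = 150, so p* = €15 and q* = 365.
With the tax collected from producers, supply shifts: qs = 4(p − 13) + 305.
New equilibrium: consumers pay €20.2, producers receive €7.2, q = 333.8. (Wedge: pb − ps = 13.)
Quantity falls by |ΔQ| = |365 − 333.8| = 31.2.
DWL = ½ · t · |ΔQ| = ½ · 13 · 31.2 = €202.8.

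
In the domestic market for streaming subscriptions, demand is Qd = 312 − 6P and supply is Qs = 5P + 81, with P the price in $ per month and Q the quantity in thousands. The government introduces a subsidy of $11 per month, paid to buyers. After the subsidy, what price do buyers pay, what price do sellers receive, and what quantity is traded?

Before the subsidy: set 312 − 6P = 5P + 81 → P* = $21, Q* = 186.
With a per-unit subsidy paid to buyers, each effectively pays P − 11, so demand becomes Qd = 312 − 6(P − 11).
Solving gives Q = 216 with buyers paying $16 and sellers receiving $27 (the $11 wedge).

Buyers pay $16; sellers receive $27; quantity = 216.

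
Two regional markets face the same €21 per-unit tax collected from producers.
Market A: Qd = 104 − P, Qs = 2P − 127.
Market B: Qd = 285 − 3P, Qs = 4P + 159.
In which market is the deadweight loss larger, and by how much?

Market B, by €231.

Market A: pre-tax P* = €77, Q* = 27; post-tax Q = 13; deadweight loss = €147.
Market B: pre-tax P* = €18, Q* = 231; post-tax Q = 195; deadweight loss = €378.
Difference: €147 vs €378 → market B is larger by €231.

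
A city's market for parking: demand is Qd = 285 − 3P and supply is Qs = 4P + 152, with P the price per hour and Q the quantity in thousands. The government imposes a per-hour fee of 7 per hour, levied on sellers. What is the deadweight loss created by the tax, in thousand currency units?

Before the tax: set 285 − 3P = 4P + 152 → P* = 19, Q* = 228.
With the tax collected from sellers, supply shifts: Qs = 4(P − 7) + 152.
Solving gives Q = 216 with consumers paying 23 and sellers receiving 16 (the 7 wedge).
Quantity falls by |ΔQ| = |228 − 216| = 12.
DWL = ½ · t · |ΔQ| = ½ · 7 · 12 = 42.

Deadweight loss = 42 thousand.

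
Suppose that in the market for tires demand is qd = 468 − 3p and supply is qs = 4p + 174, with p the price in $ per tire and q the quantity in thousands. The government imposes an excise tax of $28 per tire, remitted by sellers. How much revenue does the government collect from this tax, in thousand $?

Before the tax: set 468 − 3p = 4p + 174 → p* = $42, q* = 342.
With the tax collected from sellers, supply shifts: qs = 4(p − 28) + 174.
Solving gives q = 294 with consumers paying $58 and sellers receiving $30 (the $28 wedge).
Revenue = t · Q = 28 · 294 = $8232.

Tax revenue = $8232 thousand.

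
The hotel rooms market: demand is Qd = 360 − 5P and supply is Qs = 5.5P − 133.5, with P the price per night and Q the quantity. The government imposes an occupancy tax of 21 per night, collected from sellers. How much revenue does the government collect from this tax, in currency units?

Without the tax, 360 − 5P = 5.5P − 133.5 gives 10.5P = 493.5, so P* = 47 and Q* = 125.
With the tax collected from sellers, supply shifts: Qs = 5.5(P − 21) − 133.5.
New equilibrium: buyers pay 58, sellers receive 37, Q = 70. (Wedge: Pb − Ps = 21.)
Revenue = t · Q = 21 · 70 = 1470.

Tax revenue = 1470.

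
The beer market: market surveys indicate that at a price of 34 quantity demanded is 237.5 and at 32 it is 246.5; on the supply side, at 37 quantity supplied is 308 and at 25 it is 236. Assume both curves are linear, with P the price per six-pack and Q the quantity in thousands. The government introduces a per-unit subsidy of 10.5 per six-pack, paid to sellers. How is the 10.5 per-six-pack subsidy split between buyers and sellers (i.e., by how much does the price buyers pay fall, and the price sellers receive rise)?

Buyers gain 6 per six-pack; sellers gain 4.5 per six-pack.

Demand slope: (246.5 − 237.5)/(32 − 34) = -4.5, so Qd = 390.5 − 4.5P.
Supply slope: (236 − 308)/(25 − 37) = 6, so Qs = 6P + 86.
Without the subsidy, 390.5 − 4.5P = 6P + 86 gives 10.5P = 304.5, so P* = 29 and Q* = 260.
With a per-unit subsidy paid to sellers, each receives P + 10.5 per unit sold, so supply becomes Qs = 6(P + 10.5) + 86.
Solving gives Q = 287 with buyers paying 23 and sellers receiving 33.5 (the 10.5 wedge).
Gain to buyers: 6; to sellers: 4.5. (They sum to 10.5.)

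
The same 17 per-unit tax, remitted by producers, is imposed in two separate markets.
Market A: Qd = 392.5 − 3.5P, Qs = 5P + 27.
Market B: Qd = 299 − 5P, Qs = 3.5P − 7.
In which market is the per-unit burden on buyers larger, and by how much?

Market A: pre-tax P* = 43, Q* = 242; post-tax Q = 207; per-unit burden on buyers = 10.
Market B: pre-tax P* = 36, Q* = 119; post-tax Q = 84; per-unit burden on buyers = 7.
Difference: 10 vs 7 → market A is larger by 3.

Market A, by 3.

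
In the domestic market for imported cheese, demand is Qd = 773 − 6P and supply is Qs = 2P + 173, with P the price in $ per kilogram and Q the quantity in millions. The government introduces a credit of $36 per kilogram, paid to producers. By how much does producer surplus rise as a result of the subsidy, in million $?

Before the subsidy: set 773 − 6P = 2P + 173 → P* = $75, Q* = 323.
With a per-unit subsidy paid to producers, each receives P + 36 per unit sold, so supply becomes Qs = 2(P + 36) + 173.
New equilibrium: consumers pay $66, producers receive $102, Q = 377. (Wedge: Pb − Ps = −36.)
ΔPS is the trapezoid between Q = 377 and Q = 323 of height $27: ½ · (323 + 377) · 27 = $9450.

Producer surplus rises by $9450 million.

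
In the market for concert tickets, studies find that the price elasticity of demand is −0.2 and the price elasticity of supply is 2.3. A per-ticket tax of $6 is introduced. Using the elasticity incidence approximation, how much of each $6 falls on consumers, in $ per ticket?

Incidence ratio: consumers' share ≈ εs / (εs + |εd|) = 2.3 / (2.3 + 0.2) = 0.92.
So consumers bear ≈ 0.92 × $6 = $5.52; producers bear $0.48.

Consumers bear ≈ $5.52 per ticket.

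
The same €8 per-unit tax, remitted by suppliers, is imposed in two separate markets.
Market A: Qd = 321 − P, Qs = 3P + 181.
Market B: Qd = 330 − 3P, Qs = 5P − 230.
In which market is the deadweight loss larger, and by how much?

Market A: pre-tax P* = €35, Q* = 286; post-tax Q = 280; deadweight loss = €24.
Market B: pre-tax P* = €70, Q* = 120; post-tax Q = 105; deadweight loss = €60.
Difference: €24 vs €60 → market B is larger by €36.

Market B, by €36.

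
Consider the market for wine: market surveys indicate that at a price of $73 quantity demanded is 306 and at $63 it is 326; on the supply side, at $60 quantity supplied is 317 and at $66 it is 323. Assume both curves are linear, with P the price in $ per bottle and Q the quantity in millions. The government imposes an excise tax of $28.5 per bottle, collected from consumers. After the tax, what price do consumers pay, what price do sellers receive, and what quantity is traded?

Consumers pay $74.5; sellers receive $46; quantity = 303.

Demand slope: (326 − 306)/(63 − 73) = -2, so Qd = 452 − 2P.
Supply slope: (323 − 317)/(66 − 60) = 1, so Qs = P + 257.
Without the tax, 452 − 2P = P + 257 gives 3P = 195, so P* = $65 and Q* = 322.
With the tax collected from consumers, demand (in seller-price terms) shifts: Qd = 452 − 2(P + 28.5).
Solving gives Q = 303 with consumers paying $74.5 and sellers receiving $46 (the $28.5 wedge).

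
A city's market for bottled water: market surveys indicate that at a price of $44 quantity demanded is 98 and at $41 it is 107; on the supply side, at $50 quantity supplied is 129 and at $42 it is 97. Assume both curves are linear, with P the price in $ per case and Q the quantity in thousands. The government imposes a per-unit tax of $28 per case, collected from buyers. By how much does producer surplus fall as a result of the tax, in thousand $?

Producer surplus falls by $924 thousand.

Demand slope: (107 − 98)/(41 − 44) = -3, so Qd = 230 − 3P.
Supply slope: (97 − 129)/(42 − 50) = 4, so Qs = 4P − 71.
Without the tax, 230 − 3P = 4P − 71 gives 7P = 301, so P* = $43 and Q* = 101.
With the tax collected from buyers, demand (in seller-price terms) shifts: Qd = 230 − 3(P + 28).
Solving gives Q = 53 with buyers paying $59 and sellers receiving $31 (the $28 wedge).
ΔPS is the trapezoid between Q = 53 and Q = 101 of height $12: ½ · (101 + 53) · 12 = $924.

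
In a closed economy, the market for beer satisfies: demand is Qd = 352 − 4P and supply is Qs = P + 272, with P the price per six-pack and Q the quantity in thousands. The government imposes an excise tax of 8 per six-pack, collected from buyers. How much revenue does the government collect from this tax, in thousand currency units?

Without the tax, 352 − 4P = P + 272 gives 5P = 80, so P* = 16 and Q* = 288.
With the tax collected from buyers, demand (in seller-price terms) shifts: Qd = 352 − 4(P + 8).
Solving gives Q = 281.6 with buyers paying 17.6 and suppliers receiving 9.6 (the 8 wedge).
Revenue = t · Q = 8 · 281.6 = 2252.8.

Tax revenue = 2252.8 thousand.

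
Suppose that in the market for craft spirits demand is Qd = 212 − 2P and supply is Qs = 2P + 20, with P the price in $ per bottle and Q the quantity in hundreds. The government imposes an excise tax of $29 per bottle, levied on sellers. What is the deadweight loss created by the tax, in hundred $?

Without the tax, 212 − 2P = 2P + 20 gives 4P = 192, so P* = $48 and Q* = 116.
With the tax collected from sellers, supply shifts: Qs = 2(P − 29) + 20.
New equilibrium: buyers pay $62.5, sellers receive $33.5, Q = 87. (Wedge: Pb − Ps = 29.)
Quantity falls by |ΔQ| = |116 − 87| = 29.
DWL = ½ · t · |ΔQ| = ½ · 29 · 29 = $420.5.

Deadweight loss = $420.5 hundred.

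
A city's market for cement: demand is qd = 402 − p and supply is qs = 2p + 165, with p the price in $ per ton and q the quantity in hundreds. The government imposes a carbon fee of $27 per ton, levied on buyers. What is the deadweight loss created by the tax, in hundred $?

Deadweight loss = $243 hundred.

Before the tax: set 402 − p = 2p + 165 → p* = $79, q* = 323.
With the tax collected from buyers, demand (in seller-price terms) shifts: qd = 402 − (p + 27).
New equilibrium: buyers pay $97, sellers receive $70, q = 305. (Wedge: pb − ps = 27.)
Quantity falls by |ΔQ| = |323 − 305| = 18.
DWL = ½ · t · |ΔQ| = ½ · 27 · 18 = $243.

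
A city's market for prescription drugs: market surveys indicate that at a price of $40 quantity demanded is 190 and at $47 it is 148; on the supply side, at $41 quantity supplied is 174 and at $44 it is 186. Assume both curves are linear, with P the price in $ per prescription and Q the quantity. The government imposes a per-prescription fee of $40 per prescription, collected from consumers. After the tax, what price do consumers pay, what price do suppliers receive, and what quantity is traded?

Consumers pay $58; suppliers receive $18; quantity = 82.

Demand slope: (148 − 190)/(47 − 40) = -6, so Qd = 430 − 6P.
Supply slope: (186 − 174)/(44 − 41) = 4, so Qs = 4P + 10.
Before the tax: set 430 − 6P = 4P + 10 → P* = $42, Q* = 178.
With the tax collected from consumers, demand (in seller-price terms) shifts: Qd = 430 − 6(P + 40).
New equilibrium: consumers pay $58, suppliers receive $18, Q = 82. (Wedge: Pb − Ps = 40.)
The less price-elastic side of the market bears the larger share of a per-unit tax.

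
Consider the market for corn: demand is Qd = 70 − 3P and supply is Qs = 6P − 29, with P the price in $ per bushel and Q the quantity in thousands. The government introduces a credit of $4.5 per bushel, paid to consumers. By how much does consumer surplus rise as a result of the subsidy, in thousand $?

Consumer surplus rises by $124.5 thousand.

Before the subsidy: set 70 − 3P = 6P − 29 → P* = $11, Q* = 37.
With a per-unit subsidy paid to consumers, each effectively pays P − 4.5, so demand becomes Qd = 70 − 3(P − 4.5).
New equilibrium: consumers pay $8, producers receive $12.5, Q = 46. (Wedge: Pb − Ps = −4.5.)
ΔCS is the trapezoid between Q = 46 and Q = 37 of height $3: ½ · (37 + 46) · 3 = $124.5.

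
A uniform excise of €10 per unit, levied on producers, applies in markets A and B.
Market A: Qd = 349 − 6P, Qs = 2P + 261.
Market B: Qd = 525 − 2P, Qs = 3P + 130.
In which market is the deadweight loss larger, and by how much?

Market A: pre-tax P* = €11, Q* = 283; post-tax Q = 268; deadweight loss = €75.
Market B: pre-tax P* = €79, Q* = 367; post-tax Q = 355; deadweight loss = €60.
Difference: €75 vs €60 → market A is larger by €15.

Market A, by €15.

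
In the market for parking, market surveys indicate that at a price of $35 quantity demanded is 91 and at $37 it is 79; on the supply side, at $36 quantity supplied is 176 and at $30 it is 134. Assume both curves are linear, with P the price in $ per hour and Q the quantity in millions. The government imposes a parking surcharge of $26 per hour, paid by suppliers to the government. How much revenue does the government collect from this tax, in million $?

Tax revenue = $1118 million.

Demand slope: (79 − 91)/(37 − 35) = -6, so Qd = 301 − 6P.
Supply slope: (134 − 176)/(30 − 36) = 7, so Qs = 7P − 76.
Without the tax, 301 − 6P = 7P − 76 gives 13P = 377, so P* = $29 and Q* = 127.
With the tax collected from suppliers, supply shifts: Qs = 7(P − 26) − 76.
New equilibrium: buyers pay $43, suppliers receive $17, Q = 43. (Wedge: Pb − Ps = 26.)
Revenue = t · Q = 26 · 43 = $1118.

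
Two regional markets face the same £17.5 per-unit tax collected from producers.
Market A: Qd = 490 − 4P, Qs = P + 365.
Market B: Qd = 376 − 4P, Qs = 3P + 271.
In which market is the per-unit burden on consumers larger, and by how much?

Market B, by £4.

Market A: pre-tax P* = £25, Q* = 390; post-tax Q = 376; per-unit burden on consumers = £3.5.
Market B: pre-tax P* = £15, Q* = 316; post-tax Q = 286; per-unit burden on consumers = £7.5.
Difference: £3.5 vs £7.5 → market B is larger by £4.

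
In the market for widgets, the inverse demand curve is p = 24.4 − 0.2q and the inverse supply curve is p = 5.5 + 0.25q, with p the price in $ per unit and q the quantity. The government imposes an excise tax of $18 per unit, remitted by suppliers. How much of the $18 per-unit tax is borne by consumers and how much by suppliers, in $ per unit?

Consumers bear $8 per unit; suppliers bear $10 per unit.

Inverting to q(p) form: qd = 122 − 5p; qs = 4p − 22.
Without the tax, 122 − 5p = 4p − 22 gives 9p = 144, so p* = $16 and q* = 42.
With the tax collected from suppliers, supply shifts: qs = 4(p − 18) − 22.
New equilibrium: consumers pay $24, suppliers receive $6, q = 2. (Wedge: pb − ps = 18.)
Burden on consumers: $8; on suppliers: $10. (They sum to $18.)
The less price-elastic side of the market bears the larger share of a per-unit tax.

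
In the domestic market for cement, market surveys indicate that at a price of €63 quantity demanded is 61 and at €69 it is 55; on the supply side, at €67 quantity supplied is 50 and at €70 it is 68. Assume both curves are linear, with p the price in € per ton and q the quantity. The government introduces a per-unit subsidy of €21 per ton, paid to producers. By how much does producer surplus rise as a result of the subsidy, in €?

Producer surplus rises by €195.

Demand slope: (55 − 61)/(69 − 63) = -1, so qd = 124 − p.
Supply slope: (68 − 50)/(70 − 67) = 6, so qs = 6p − 352.
Without the subsidy, 124 − p = 6p − 352 gives 7p = 476, so p* = €68 and q* = 56.
With a per-unit subsidy paid to producers, each receives p + 21 per unit sold, so supply becomes qs = 6(p + 21) − 352.
Solving gives q = 74 with buyers paying €50 and producers receiving €71 (the €21 wedge).
ΔPS is the trapezoid between Q = 74 and Q = 56 of height €3: ½ · (56 + 74) · 3 = €195.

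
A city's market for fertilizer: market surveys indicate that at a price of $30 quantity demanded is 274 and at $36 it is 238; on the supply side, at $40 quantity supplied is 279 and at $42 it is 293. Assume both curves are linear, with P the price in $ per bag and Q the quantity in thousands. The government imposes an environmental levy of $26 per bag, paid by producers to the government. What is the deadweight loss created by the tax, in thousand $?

Deadweight loss = $1092 thousand.

Demand slope: (238 − 274)/(36 − 30) = -6, so Qd = 454 − 6P.
Supply slope: (293 − 279)/(42 − 40) = 7, so Qs = 7P − 1.
Before the tax: set 454 − 6P = 7P − 1 → P* = $35, Q* = 244.
With the tax collected from producers, supply shifts: Qs = 7(P − 26) − 1.
Solving gives Q = 160 with consumers paying $49 and producers receiving $23 (the $26 wedge).
Quantity falls by |ΔQ| = |244 − 160| = 84.
DWL = ½ · t · |ΔQ| = ½ · 26 · 84 = $1092.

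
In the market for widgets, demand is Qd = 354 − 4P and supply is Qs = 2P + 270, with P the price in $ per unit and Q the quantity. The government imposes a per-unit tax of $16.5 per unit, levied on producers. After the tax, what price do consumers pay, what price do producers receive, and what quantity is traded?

Consumers pay $19.5; producers receive $3; quantity = 276.

Without the tax, 354 − 4P = 2P + 270 gives 6P = 84, so P* = $14 and Q* = 298.
With the tax collected from producers, supply shifts: Qs = 2(P − 16.5) + 270.
Solving gives Q = 276 with consumers paying $19.5 and producers receiving $3 (the $16.5 wedge).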